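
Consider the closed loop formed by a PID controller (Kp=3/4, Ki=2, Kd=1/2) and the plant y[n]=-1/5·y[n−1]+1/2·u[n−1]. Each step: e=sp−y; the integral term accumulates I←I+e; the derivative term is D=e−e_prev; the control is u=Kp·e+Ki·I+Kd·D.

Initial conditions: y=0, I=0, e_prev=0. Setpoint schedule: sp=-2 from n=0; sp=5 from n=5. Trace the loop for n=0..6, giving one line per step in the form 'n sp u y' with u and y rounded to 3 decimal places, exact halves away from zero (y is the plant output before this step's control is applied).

0 -2 -6.500 0.000
1 -2 1.063 -3.250
2 -2 -12.464 1.181
3 -2 8.250 -6.468
4 -2 -25.271 5.419
5 5 50.783 -13.719
6 5 -60.875 28.135

(exact arithmetic carried between steps; '≈' marks a value shown rounded to 6 d.p. or computed from one; I and e_prev carry over from the previous line; the table rounds u and y to 3 d.p., halves away from zero)
n=0: y=0, sp=-2, e=sp−y=-2; I=-2, D=e−e_prev=-2; u=3/4·(-2)+2·(-2)+1/2·(-2)=-6.5; next y=-1/5·0+1/2·(-6.5)=-3.25
n=1: y=-3.25, sp=-2, e=sp−y=1.25; I=-0.75, D=e−e_prev=3.25; u=3/4·1.25+2·(-0.75)+1/2·3.25=1.0625; next y=-1/5·(-3.25)+1/2·1.0625=1.18125
n=2: y=1.18125, sp=-2, e=sp−y=-3.18125; I=-3.93125, D=e−e_prev=-4.43125; u=3/4·(-3.18125)+2·(-3.93125)+1/2·(-4.43125)≈-12.464063; next y=-1/5·1.18125+1/2·(-12.464063)≈-6.468281
n=3: y≈-6.468281, sp=-2, e=sp−y≈4.468281; I≈0.537031, D=e−e_prev≈7.649531; u=3/4·4.468281+2·0.537031+1/2·7.649531≈8.250039; next y=-1/5·(-6.468281)+1/2·8.250039≈5.418676
n=4: y≈5.418676, sp=-2, e=sp−y≈-7.418676; I≈-6.881645, D=e−e_prev≈-11.886957; u=3/4·(-7.418676)+2·(-6.881645)+1/2·(-11.886957)≈-25.270774; next y=-1/5·5.418676+1/2·(-25.270774)≈-13.719122
n=5: y≈-13.719122, sp=5, e=sp−y≈18.719122; I≈11.837478, D=e−e_prev≈26.137798; u=3/4·18.719122+2·11.837478+1/2·26.137798≈50.783197; next y=-1/5·(-13.719122)+1/2·50.783197≈28.135423
n=6: y≈28.135423, sp=5, e=sp−y≈-23.135423; I≈-11.297945, D=e−e_prev≈-41.854545; u=3/4·(-23.135423)+2·(-11.297945)+1/2·(-41.854545)≈-60.874729; next y=-1/5·28.135423+1/2·(-60.874729)≈-36.064449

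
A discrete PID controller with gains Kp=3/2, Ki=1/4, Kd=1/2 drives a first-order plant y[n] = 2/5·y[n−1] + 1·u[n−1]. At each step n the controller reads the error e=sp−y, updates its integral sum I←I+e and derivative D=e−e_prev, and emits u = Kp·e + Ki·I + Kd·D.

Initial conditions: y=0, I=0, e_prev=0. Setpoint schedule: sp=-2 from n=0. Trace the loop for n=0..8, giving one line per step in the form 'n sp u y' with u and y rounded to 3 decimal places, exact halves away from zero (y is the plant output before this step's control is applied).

0 -2 -4.500 0.000
1 -2 6.125 -4.500
2 -2 -15.356 4.325
3 -2 27.865 -13.626
4 -2 -59.296 22.415
5 -2 116.297 -50.330
6 -2 -237.607 96.165
7 -2 475.538 -199.141
8 -2 -961.630 395.881

(exact arithmetic carried between steps; '≈' marks a value shown rounded to 6 d.p. or computed from one; I and e_prev carry over from the previous line; the table rounds u and y to 3 d.p., halves away from zero)
n=0: y=0, sp=-2, e=sp−y=-2; I=-2, D=e−e_prev=-2; u=3/2·(-2)+1/4·(-2)+1/2·(-2)=-4.5; next y=2/5·0+1·(-4.5)=-4.5
n=1: y=-4.5, sp=-2, e=sp−y=2.5; I=0.5, D=e−e_prev=4.5; u=3/2·2.5+1/4·0.5+1/2·4.5=6.125; next y=2/5·(-4.5)+1·6.125=4.325
n=2: y=4.325, sp=-2, e=sp−y=-6.325; I=-5.825, D=e−e_prev=-8.825; u=3/2·(-6.325)+1/4·(-5.825)+1/2·(-8.825)=-15.35625; next y=2/5·4.325+1·(-15.35625)=-13.62625
n=3: y=-13.62625, sp=-2, e=sp−y=11.62625; I=5.80125, D=e−e_prev=17.95125; u=3/2·11.62625+1/4·5.80125+1/2·17.95125≈27.865313; next y=2/5·(-13.62625)+1·27.865313≈22.414813
n=4: y≈22.414813, sp=-2, e=sp−y≈-24.414813; I≈-18.613563, D=e−e_prev≈-36.041063; u=3/2·(-24.414813)+1/4·(-18.613563)+1/2·(-36.041063)≈-59.296141; next y=2/5·22.414813+1·(-59.296141)≈-50.330216
n=5: y≈-50.330216, sp=-2, e=sp−y≈48.330216; I≈29.716653, D=e−e_prev≈72.745028; u=3/2·48.330216+1/4·29.716653+1/2·72.745028≈116.297001; next y=2/5·(-50.330216)+1·116.297001≈96.164915
n=6: y≈96.164915, sp=-2, e=sp−y≈-98.164915; I≈-68.448261, D=e−e_prev≈-146.495130; u=3/2·(-98.164915)+1/4·(-68.448261)+1/2·(-146.495130)≈-237.607002; next y=2/5·96.164915+1·(-237.607002)≈-199.141036
n=7: y≈-199.141036, sp=-2, e=sp−y≈197.141036; I≈128.692775, D=e−e_prev≈295.305951; u=3/2·197.141036+1/4·128.692775+1/2·295.305951≈475.537724; next y=2/5·(-199.141036)+1·475.537724≈395.881309
n=8: y≈395.881309, sp=-2, e=sp−y≈-397.881309; I≈-269.188534, D=e−e_prev≈-595.022346; u=3/2·(-397.881309)+1/4·(-269.188534)+1/2·(-595.022346)≈-961.630270; next y=2/5·395.881309+1·(-961.630270)≈-803.277747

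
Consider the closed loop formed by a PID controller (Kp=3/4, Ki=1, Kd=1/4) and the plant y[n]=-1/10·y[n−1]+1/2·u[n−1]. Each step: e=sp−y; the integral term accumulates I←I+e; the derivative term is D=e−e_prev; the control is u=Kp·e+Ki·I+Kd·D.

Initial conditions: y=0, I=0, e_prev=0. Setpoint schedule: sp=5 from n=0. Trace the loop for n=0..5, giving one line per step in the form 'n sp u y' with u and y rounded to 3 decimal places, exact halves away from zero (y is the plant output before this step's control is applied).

(exact arithmetic carried between steps; '≈' marks a value shown rounded to 6 d.p. or computed from one; I and e_prev carry over from the previous line; the table rounds u and y to 3 d.p., halves away from zero)
n=0: y=0, sp=5, e=sp−y=5; I=5, D=e−e_prev=5; u=3/4·5+1·5+1/4·5=10; next y=-1/10·0+1/2·10=5
n=1: y=5, sp=5, e=sp−y=0; I=5, D=e−e_prev=-5; u=3/4·0+1·5+1/4·(-5)=3.75; next y=-1/10·5+1/2·3.75=1.375
n=2: y=1.375, sp=5, e=sp−y=3.625; I=8.625, D=e−e_prev=3.625; u=3/4·3.625+1·8.625+1/4·3.625=12.25; next y=-1/10·1.375+1/2·12.25=5.9875
n=3: y=5.9875, sp=5, e=sp−y=-0.9875; I=7.6375, D=e−e_prev=-4.6125; u=3/4·(-0.9875)+1·7.6375+1/4·(-4.6125)=5.74375; next y=-1/10·5.9875+1/2·5.74375=2.273125
n=4: y=2.273125, sp=5, e=sp−y=2.726875; I=10.364375, D=e−e_prev=3.714375; u=3/4·2.726875+1·10.364375+1/4·3.714375=13.338125; next y=-1/10·2.273125+1/2·13.338125=6.44175
n=5: y=6.44175, sp=5, e=sp−y=-1.44175; I=8.922625, D=e−e_prev=-4.168625; u=3/4·(-1.44175)+1·8.922625+1/4·(-4.168625)≈6.799156; next y=-1/10·6.44175+1/2·6.799156≈2.755403

0 5 10.000 0.000
1 5 3.750 5.000
2 5 12.250 1.375
3 5 5.744 5.988
4 5 13.338 2.273
5 5 6.799 6.442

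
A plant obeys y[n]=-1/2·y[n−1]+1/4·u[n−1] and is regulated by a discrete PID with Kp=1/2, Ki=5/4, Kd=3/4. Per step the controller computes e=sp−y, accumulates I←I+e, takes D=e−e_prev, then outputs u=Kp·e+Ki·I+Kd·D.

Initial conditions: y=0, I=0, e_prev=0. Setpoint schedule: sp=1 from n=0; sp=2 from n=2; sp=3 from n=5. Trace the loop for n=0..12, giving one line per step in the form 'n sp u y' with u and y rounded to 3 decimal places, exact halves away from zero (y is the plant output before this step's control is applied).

(exact arithmetic carried between steps; '≈' marks a value shown rounded to 6 d.p. or computed from one; I and e_prev carry over from the previous line; the table rounds u and y to 3 d.p., halves away from zero)
n=0: y=0, sp=1, e=sp−y=1; I=1, D=e−e_prev=1; u=1/2·1+5/4·1+3/4·1=2.5; next y=-1/2·0+1/4·2.5=0.625
n=1: y=0.625, sp=1, e=sp−y=0.375; I=1.375, D=e−e_prev=-0.625; u=1/2·0.375+5/4·1.375+3/4·(-0.625)=1.4375; next y=-1/2·0.625+1/4·1.4375=0.046875
n=2: y=0.046875, sp=2, e=sp−y=1.953125; I=3.328125, D=e−e_prev=1.578125; u=1/2·1.953125+5/4·3.328125+3/4·1.578125≈6.320313; next y=-1/2·0.046875+1/4·6.320313≈1.556641
n=3: y≈1.556641, sp=2, e=sp−y≈0.443359; I≈3.771484, D=e−e_prev≈-1.509766; u=1/2·0.443359+5/4·3.771484+3/4·(-1.509766)≈3.803711; next y=-1/2·1.556641+1/4·3.803711≈0.172607
n=4: y≈0.172607, sp=2, e=sp−y≈1.827393; I≈5.598877, D=e−e_prev≈1.384033; u=1/2·1.827393+5/4·5.598877+3/4·1.384033≈8.950317; next y=-1/2·0.172607+1/4·8.950317≈2.151276
n=5: y≈2.151276, sp=3, e=sp−y≈0.848724; I≈6.447601, D=e−e_prev≈-0.978668; u=1/2·0.848724+5/4·6.447601+3/4·(-0.978668)≈7.749863; next y=-1/2·2.151276+1/4·7.749863≈0.861828
n=6: y≈0.861828, sp=3, e=sp−y≈2.138172; I≈8.585773, D=e−e_prev≈1.289448; u=1/2·2.138172+5/4·8.585773+3/4·1.289448≈12.768389; next y=-1/2·0.861828+1/4·12.768389≈2.761183
n=7: y≈2.761183, sp=3, e=sp−y≈0.238817; I≈8.824590, D=e−e_prev≈-1.899355; u=1/2·0.238817+5/4·8.824590+3/4·(-1.899355)≈9.725630; next y=-1/2·2.761183+1/4·9.725630≈1.050816
n=8: y≈1.050816, sp=3, e=sp−y≈1.949184; I≈10.773774, D=e−e_prev≈1.710368; u=1/2·1.949184+5/4·10.773774+3/4·1.710368≈15.724586; next y=-1/2·1.050816+1/4·15.724586≈3.405739
n=9: y≈3.405739, sp=3, e=sp−y≈-0.405739; I≈10.368036, D=e−e_prev≈-2.354923; u=1/2·(-0.405739)+5/4·10.368036+3/4·(-2.354923)≈10.990983; next y=-1/2·3.405739+1/4·10.990983≈1.044877
n=10: y≈1.044877, sp=3, e=sp−y≈1.955123; I≈12.323159, D=e−e_prev≈2.360862; u=1/2·1.955123+5/4·12.323159+3/4·2.360862≈18.152157; next y=-1/2·1.044877+1/4·18.152157≈4.015601
n=11: y≈4.015601, sp=3, e=sp−y≈-1.015601; I≈11.307558, D=e−e_prev≈-2.970724; u=1/2·(-1.015601)+5/4·11.307558+3/4·(-2.970724)≈11.398604; next y=-1/2·4.015601+1/4·11.398604≈0.841850
n=12: y≈0.841850, sp=3, e=sp−y≈2.158150; I≈13.465708, D=e−e_prev≈3.173751; u=1/2·2.158150+5/4·13.465708+3/4·3.173751≈20.291522; next y=-1/2·0.841850+1/4·20.291522≈4.651955

0 1 2.500 0.000
1 1 1.438 0.625
2 2 6.320 0.047
3 2 3.804 1.557
4 2 8.950 0.173
5 3 7.750 2.151
6 3 12.768 0.862
7 3 9.726 2.761
8 3 15.725 1.051
9 3 10.991 3.406
10 3 18.152 1.045
11 3 11.399 4.016
12 3 20.292 0.842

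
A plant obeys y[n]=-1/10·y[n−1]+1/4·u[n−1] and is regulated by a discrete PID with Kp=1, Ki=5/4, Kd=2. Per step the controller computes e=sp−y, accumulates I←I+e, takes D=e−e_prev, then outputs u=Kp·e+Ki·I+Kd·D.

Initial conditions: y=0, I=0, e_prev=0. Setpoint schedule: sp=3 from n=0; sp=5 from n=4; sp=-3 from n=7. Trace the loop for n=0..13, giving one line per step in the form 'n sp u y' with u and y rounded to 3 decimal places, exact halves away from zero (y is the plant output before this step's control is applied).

0 3 12.750 0.000
1 3 -3.047 3.188
2 3 21.233 -1.080
3 3 -9.814 5.416
4 5 44.407 -2.995
5 5 -27.606 11.401
6 5 75.817 -8.042
7 -3 -98.917 19.759
8 -3 141.705 -26.705
9 -3 -196.998 38.097
10 -3 268.648 -53.059
11 -3 -384.581 72.468
12 -3 519.543 -103.392
13 -3 -742.059 140.225

(exact arithmetic carried between steps; '≈' marks a value shown rounded to 6 d.p. or computed from one; I and e_prev carry over from the previous line; the table rounds u and y to 3 d.p., halves away from zero)
n=0: y=0, sp=3, e=sp−y=3; I=3, D=e−e_prev=3; u=1·3+5/4·3+2·3=12.75; next y=-1/10·0+1/4·12.75=3.1875
n=1: y=3.1875, sp=3, e=sp−y=-0.1875; I=2.8125, D=e−e_prev=-3.1875; u=1·(-0.1875)+5/4·2.8125+2·(-3.1875)=-3.046875; next y=-1/10·3.1875+1/4·(-3.046875)≈-1.080469
n=2: y≈-1.080469, sp=3, e=sp−y≈4.080469; I≈6.892969, D=e−e_prev≈4.267969; u=1·4.080469+5/4·6.892969+2·4.267969≈21.232617; next y=-1/10·(-1.080469)+1/4·21.232617≈5.416201
n=3: y≈5.416201, sp=3, e=sp−y≈-2.416201; I≈4.476768, D=e−e_prev≈-6.496670; u=1·(-2.416201)+5/4·4.476768+2·(-6.496670)≈-9.813582; next y=-1/10·5.416201+1/4·(-9.813582)≈-2.995016
n=4: y≈-2.995016, sp=5, e=sp−y≈7.995016; I≈12.471783, D=e−e_prev≈10.411217; u=1·7.995016+5/4·12.471783+2·10.411217≈44.407178; next y=-1/10·(-2.995016)+1/4·44.407178≈11.401296
n=5: y≈11.401296, sp=5, e=sp−y≈-6.401296; I≈6.070487, D=e−e_prev≈-14.396311; u=1·(-6.401296)+5/4·6.070487+2·(-14.396311)≈-27.605810; next y=-1/10·11.401296+1/4·(-27.605810)≈-8.041582
n=6: y≈-8.041582, sp=5, e=sp−y≈13.041582; I≈19.112069, D=e−e_prev≈19.442878; u=1·13.041582+5/4·19.112069+2·19.442878≈75.817425; next y=-1/10·(-8.041582)+1/4·75.817425≈19.758514
n=7: y≈19.758514, sp=-3, e=sp−y≈-22.758514; I≈-3.646445, D=e−e_prev≈-35.800097; u=1·(-22.758514)+5/4·(-3.646445)+2·(-35.800097)≈-98.916764; next y=-1/10·19.758514+1/4·(-98.916764)≈-26.705042
n=8: y≈-26.705042, sp=-3, e=sp−y≈23.705042; I≈20.058597, D=e−e_prev≈46.463557; u=1·23.705042+5/4·20.058597+2·46.463557≈141.705403; next y=-1/10·(-26.705042)+1/4·141.705403≈38.096855
n=9: y≈38.096855, sp=-3, e=sp−y≈-41.096855; I≈-21.038258, D=e−e_prev≈-64.801897; u=1·(-41.096855)+5/4·(-21.038258)+2·(-64.801897)≈-196.998472; next y=-1/10·38.096855+1/4·(-196.998472)≈-53.059303
n=10: y≈-53.059303, sp=-3, e=sp−y≈50.059303; I≈29.021046, D=e−e_prev≈91.156158; u=1·50.059303+5/4·29.021046+2·91.156158≈268.647927; next y=-1/10·(-53.059303)+1/4·268.647927≈72.467912
n=11: y≈72.467912, sp=-3, e=sp−y≈-75.467912; I≈-46.446866, D=e−e_prev≈-125.527216; u=1·(-75.467912)+5/4·(-46.446866)+2·(-125.527216)≈-384.580926; next y=-1/10·72.467912+1/4·(-384.580926)≈-103.392023
n=12: y≈-103.392023, sp=-3, e=sp−y≈100.392023; I≈53.945156, D=e−e_prev≈175.859935; u=1·100.392023+5/4·53.945156+2·175.859935≈519.543338; next y=-1/10·(-103.392023)+1/4·519.543338≈140.225037
n=13: y≈140.225037, sp=-3, e=sp−y≈-143.225037; I≈-89.279880, D=e−e_prev≈-243.617060; u=1·(-143.225037)+5/4·(-89.279880)+2·(-243.617060)≈-742.059006; next y=-1/10·140.225037+1/4·(-742.059006)≈-199.537255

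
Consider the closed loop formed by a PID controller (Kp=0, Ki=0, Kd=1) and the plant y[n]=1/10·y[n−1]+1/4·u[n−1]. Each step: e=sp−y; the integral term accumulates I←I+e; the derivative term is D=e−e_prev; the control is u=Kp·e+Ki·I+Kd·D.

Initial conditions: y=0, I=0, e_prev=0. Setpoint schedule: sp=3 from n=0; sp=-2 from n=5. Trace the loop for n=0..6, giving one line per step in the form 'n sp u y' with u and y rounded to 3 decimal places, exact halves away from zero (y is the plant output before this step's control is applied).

0 3 3.000 0.000
1 3 -0.750 0.750
2 3 0.863 -0.113
3 3 -0.317 0.204
4 3 0.263 -0.059
5 -2 -5.119 0.060
6 -2 1.334 -1.274

(exact arithmetic carried between steps; '≈' marks a value shown rounded to 6 d.p. or computed from one; I and e_prev carry over from the previous line; the table rounds u and y to 3 d.p., halves away from zero)
n=0: y=0, sp=3, e=sp−y=3; I=3, D=e−e_prev=3; u=0·3+0·3+1·3=3; next y=1/10·0+1/4·3=0.75
n=1: y=0.75, sp=3, e=sp−y=2.25; I=5.25, D=e−e_prev=-0.75; u=0·2.25+0·5.25+1·(-0.75)=-0.75; next y=1/10·0.75+1/4·(-0.75)=-0.1125
n=2: y=-0.1125, sp=3, e=sp−y=3.1125; I=8.3625, D=e−e_prev=0.8625; u=0·3.1125+0·8.3625+1·0.8625=0.8625; next y=1/10·(-0.1125)+1/4·0.8625=0.204375
n=3: y=0.204375, sp=3, e=sp−y=2.795625; I=11.158125, D=e−e_prev=-0.316875; u=0·2.795625+0·11.158125+1·(-0.316875)=-0.316875; next y=1/10·0.204375+1/4·(-0.316875)≈-0.058781
n=4: y≈-0.058781, sp=3, e=sp−y≈3.058781; I≈14.216906, D=e−e_prev≈0.263156; u=0·3.058781+0·14.216906+1·0.263156≈0.263156; next y=1/10·(-0.058781)+1/4·0.263156≈0.059911
n=5: y≈0.059911, sp=-2, e=sp−y≈-2.059911; I≈12.156995, D=e−e_prev≈-5.118692; u=0·(-2.059911)+0·12.156995+1·(-5.118692)≈-5.118692; next y=1/10·0.059911+1/4·(-5.118692)≈-1.273682
n=6: y≈-1.273682, sp=-2, e=sp−y≈-0.726318; I≈11.430677, D=e−e_prev≈1.333593; u=0·(-0.726318)+0·11.430677+1·1.333593≈1.333593; next y=1/10·(-1.273682)+1/4·1.333593≈0.206030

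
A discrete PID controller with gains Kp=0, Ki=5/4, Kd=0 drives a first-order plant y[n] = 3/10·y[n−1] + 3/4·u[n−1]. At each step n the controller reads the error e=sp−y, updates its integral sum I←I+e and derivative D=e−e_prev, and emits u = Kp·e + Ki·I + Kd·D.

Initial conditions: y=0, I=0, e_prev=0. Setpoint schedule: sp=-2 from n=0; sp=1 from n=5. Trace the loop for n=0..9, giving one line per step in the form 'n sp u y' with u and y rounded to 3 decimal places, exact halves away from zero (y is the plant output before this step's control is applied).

0 -2 -2.500 0.000
1 -2 -2.656 -1.875
2 -2 -1.963 -2.555
3 -2 -1.665 -2.239
4 -2 -1.765 -1.920
5 1 1.860 -1.899
6 1 2.079 0.825
7 1 1.071 1.806
8 1 0.640 1.345
9 1 0.786 0.883

(exact arithmetic carried between steps; '≈' marks a value shown rounded to 6 d.p. or computed from one; I and e_prev carry over from the previous line; the table rounds u and y to 3 d.p., halves away from zero)
n=0: y=0, sp=-2, e=sp−y=-2; I=-2, D=e−e_prev=-2; u=0·(-2)+5/4·(-2)+0·(-2)=-2.5; next y=3/10·0+3/4·(-2.5)=-1.875
n=1: y=-1.875, sp=-2, e=sp−y=-0.125; I=-2.125, D=e−e_prev=1.875; u=0·(-0.125)+5/4·(-2.125)+0·1.875=-2.65625; next y=3/10·(-1.875)+3/4·(-2.65625)≈-2.554688
n=2: y≈-2.554688, sp=-2, e=sp−y≈0.554688; I≈-1.570313, D=e−e_prev≈0.679688; u=0·0.554688+5/4·(-1.570313)+0·0.679688≈-1.962891; next y=3/10·(-2.554688)+3/4·(-1.962891)≈-2.238574
n=3: y≈-2.238574, sp=-2, e=sp−y≈0.238574; I≈-1.331738, D=e−e_prev≈-0.316113; u=0·0.238574+5/4·(-1.331738)+0·(-0.316113)≈-1.664673; next y=3/10·(-2.238574)+3/4·(-1.664673)≈-1.920077
n=4: y≈-1.920077, sp=-2, e=sp−y≈-0.079923; I≈-1.411661, D=e−e_prev≈-0.318497; u=0·(-0.079923)+5/4·(-1.411661)+0·(-0.318497)≈-1.764577; next y=3/10·(-1.920077)+3/4·(-1.764577)≈-1.899456
n=5: y≈-1.899456, sp=1, e=sp−y≈2.899456; I≈1.487794, D=e−e_prev≈2.979379; u=0·2.899456+5/4·1.487794+0·2.979379≈1.859743; next y=3/10·(-1.899456)+3/4·1.859743≈0.824970
n=6: y≈0.824970, sp=1, e=sp−y≈0.175030; I≈1.662824, D=e−e_prev≈-2.724426; u=0·0.175030+5/4·1.662824+0·(-2.724426)≈2.078530; next y=3/10·0.824970+3/4·2.078530≈1.806388
n=7: y≈1.806388, sp=1, e=sp−y≈-0.806388; I≈0.856435, D=e−e_prev≈-0.981418; u=0·(-0.806388)+5/4·0.856435+0·(-0.981418)≈1.070544; next y=3/10·1.806388+3/4·1.070544≈1.344825
n=8: y≈1.344825, sp=1, e=sp−y≈-0.344825; I≈0.511611, D=e−e_prev≈0.461564; u=0·(-0.344825)+5/4·0.511611+0·0.461564≈0.639513; next y=3/10·1.344825+3/4·0.639513≈0.883082
n=9: y≈0.883082, sp=1, e=sp−y≈0.116918; I≈0.628528, D=e−e_prev≈0.461742; u=0·0.116918+5/4·0.628528+0·0.461742≈0.785660; next y=3/10·0.883082+3/4·0.785660≈0.854170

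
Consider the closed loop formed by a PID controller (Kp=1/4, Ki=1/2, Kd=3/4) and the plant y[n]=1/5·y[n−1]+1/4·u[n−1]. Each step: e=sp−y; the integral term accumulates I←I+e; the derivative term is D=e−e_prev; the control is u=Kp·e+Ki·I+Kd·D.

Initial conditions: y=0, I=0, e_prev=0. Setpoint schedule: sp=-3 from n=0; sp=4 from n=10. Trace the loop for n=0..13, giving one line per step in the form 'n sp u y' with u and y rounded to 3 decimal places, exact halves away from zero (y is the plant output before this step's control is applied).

0 -3 -4.500 0.000
1 -3 -2.063 -1.125
2 -3 -4.420 -0.741
3 -3 -4.493 -1.253
4 -3 -5.570 -1.374
5 -3 -6.033 -1.667
6 -3 -6.658 -1.842
7 -3 -7.081 -2.033
8 -3 -7.492 -2.177
9 -3 -7.814 -2.308
10 4 2.401 -2.415
11 4 -3.520 0.117
12 4 1.782 -0.857
13 4 1.784 0.274

(exact arithmetic carried between steps; '≈' marks a value shown rounded to 6 d.p. or computed from one; I and e_prev carry over from the previous line; the table rounds u and y to 3 d.p., halves away from zero)
n=0: y=0, sp=-3, e=sp−y=-3; I=-3, D=e−e_prev=-3; u=1/4·(-3)+1/2·(-3)+3/4·(-3)=-4.5; next y=1/5·0+1/4·(-4.5)=-1.125
n=1: y=-1.125, sp=-3, e=sp−y=-1.875; I=-4.875, D=e−e_prev=1.125; u=1/4·(-1.875)+1/2·(-4.875)+3/4·1.125=-2.0625; next y=1/5·(-1.125)+1/4·(-2.0625)=-0.740625
n=2: y=-0.740625, sp=-3, e=sp−y=-2.259375; I=-7.134375, D=e−e_prev=-0.384375; u=1/4·(-2.259375)+1/2·(-7.134375)+3/4·(-0.384375)≈-4.420313; next y=1/5·(-0.740625)+1/4·(-4.420313)≈-1.253203
n=3: y≈-1.253203, sp=-3, e=sp−y≈-1.746797; I≈-8.881172, D=e−e_prev≈0.512578; u=1/4·(-1.746797)+1/2·(-8.881172)+3/4·0.512578≈-4.492852; next y=1/5·(-1.253203)+1/4·(-4.492852)≈-1.373854
n=4: y≈-1.373854, sp=-3, e=sp−y≈-1.626146; I≈-10.507318, D=e−e_prev≈0.120650; u=1/4·(-1.626146)+1/2·(-10.507318)+3/4·0.120650≈-5.569708; next y=1/5·(-1.373854)+1/4·(-5.569708)≈-1.667198
n=5: y≈-1.667198, sp=-3, e=sp−y≈-1.332802; I≈-11.840121, D=e−e_prev≈0.293344; u=1/4·(-1.332802)+1/2·(-11.840121)+3/4·0.293344≈-6.033253; next y=1/5·(-1.667198)+1/4·(-6.033253)≈-1.841753
n=6: y≈-1.841753, sp=-3, e=sp−y≈-1.158247; I≈-12.998368, D=e−e_prev≈0.174555; u=1/4·(-1.158247)+1/2·(-12.998368)+3/4·0.174555≈-6.657830; next y=1/5·(-1.841753)+1/4·(-6.657830)≈-2.032808
n=7: y≈-2.032808, sp=-3, e=sp−y≈-0.967192; I≈-13.965560, D=e−e_prev≈0.191055; u=1/4·(-0.967192)+1/2·(-13.965560)+3/4·0.191055≈-7.081287; next y=1/5·(-2.032808)+1/4·(-7.081287)≈-2.176883
n=8: y≈-2.176883, sp=-3, e=sp−y≈-0.823117; I≈-14.788677, D=e−e_prev≈0.144075; u=1/4·(-0.823117)+1/2·(-14.788677)+3/4·0.144075≈-7.492061; next y=1/5·(-2.176883)+1/4·(-7.492061)≈-2.308392
n=9: y≈-2.308392, sp=-3, e=sp−y≈-0.691608; I≈-15.480285, D=e−e_prev≈0.131509; u=1/4·(-0.691608)+1/2·(-15.480285)+3/4·0.131509≈-7.814413; next y=1/5·(-2.308392)+1/4·(-7.814413)≈-2.415282
n=10: y≈-2.415282, sp=4, e=sp−y≈6.415282; I≈-9.065003, D=e−e_prev≈7.106890; u=1/4·6.415282+1/2·(-9.065003)+3/4·7.106890≈2.401486; next y=1/5·(-2.415282)+1/4·2.401486≈0.117315
n=11: y≈0.117315, sp=4, e=sp−y≈3.882685; I≈-5.182318, D=e−e_prev≈-2.532597; u=1/4·3.882685+1/2·(-5.182318)+3/4·(-2.532597)≈-3.519936; next y=1/5·0.117315+1/4·(-3.519936)≈-0.856521
n=12: y≈-0.856521, sp=4, e=sp−y≈4.856521; I≈-0.325798, D=e−e_prev≈0.973836; u=1/4·4.856521+1/2·(-0.325798)+3/4·0.973836≈1.781608; next y=1/5·(-0.856521)+1/4·1.781608≈0.274098
n=13: y≈0.274098, sp=4, e=sp−y≈3.725902; I≈3.400105, D=e−e_prev≈-1.130619; u=1/4·3.725902+1/2·3.400105+3/4·(-1.130619)≈1.783564; next y=1/5·0.274098+1/4·1.783564≈0.500711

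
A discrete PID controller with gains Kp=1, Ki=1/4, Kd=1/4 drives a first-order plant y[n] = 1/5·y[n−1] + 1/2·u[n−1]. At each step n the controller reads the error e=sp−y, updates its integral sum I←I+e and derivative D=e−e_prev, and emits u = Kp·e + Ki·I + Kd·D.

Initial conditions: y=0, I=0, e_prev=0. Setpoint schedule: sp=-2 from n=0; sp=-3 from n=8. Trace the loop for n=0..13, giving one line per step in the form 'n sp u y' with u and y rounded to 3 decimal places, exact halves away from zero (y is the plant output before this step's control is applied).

0 -2 -3.000 0.000
1 -2 -0.750 -1.500
2 -2 -2.488 -0.675
3 -2 -1.557 -1.379
4 -2 -2.375 -1.054
5 -2 -2.014 -1.398
6 -2 -2.418 -1.287
7 -2 -2.299 -1.466
8 -3 -4.013 -1.443
9 -3 -2.868 -2.295
10 -3 -3.860 -1.893
11 -3 -3.413 -2.309
12 -3 -3.900 -2.168
13 -3 -3.750 -2.384

(exact arithmetic carried between steps; '≈' marks a value shown rounded to 6 d.p. or computed from one; I and e_prev carry over from the previous line; the table rounds u and y to 3 d.p., halves away from zero)
n=0: y=0, sp=-2, e=sp−y=-2; I=-2, D=e−e_prev=-2; u=1·(-2)+1/4·(-2)+1/4·(-2)=-3; next y=1/5·0+1/2·(-3)=-1.5
n=1: y=-1.5, sp=-2, e=sp−y=-0.5; I=-2.5, D=e−e_prev=1.5; u=1·(-0.5)+1/4·(-2.5)+1/4·1.5=-0.75; next y=1/5·(-1.5)+1/2·(-0.75)=-0.675
n=2: y=-0.675, sp=-2, e=sp−y=-1.325; I=-3.825, D=e−e_prev=-0.825; u=1·(-1.325)+1/4·(-3.825)+1/4·(-0.825)=-2.4875; next y=1/5·(-0.675)+1/2·(-2.4875)=-1.37875
n=3: y=-1.37875, sp=-2, e=sp−y=-0.62125; I=-4.44625, D=e−e_prev=0.70375; u=1·(-0.62125)+1/4·(-4.44625)+1/4·0.70375=-1.556875; next y=1/5·(-1.37875)+1/2·(-1.556875)≈-1.054188
n=4: y≈-1.054188, sp=-2, e=sp−y≈-0.945813; I≈-5.392063, D=e−e_prev≈-0.324563; u=1·(-0.945813)+1/4·(-5.392063)+1/4·(-0.324563)≈-2.374969; next y=1/5·(-1.054188)+1/2·(-2.374969)≈-1.398322
n=5: y≈-1.398322, sp=-2, e=sp−y≈-0.601678; I≈-5.993741, D=e−e_prev≈0.344134; u=1·(-0.601678)+1/4·(-5.993741)+1/4·0.344134≈-2.014080; next y=1/5·(-1.398322)+1/2·(-2.014080)≈-1.286704
n=6: y≈-1.286704, sp=-2, e=sp−y≈-0.713296; I≈-6.707036, D=e−e_prev≈-0.111618; u=1·(-0.713296)+1/4·(-6.707036)+1/4·(-0.111618)≈-2.417959; next y=1/5·(-1.286704)+1/2·(-2.417959)≈-1.466320
n=7: y≈-1.466320, sp=-2, e=sp−y≈-0.533680; I≈-7.240716, D=e−e_prev≈0.179616; u=1·(-0.533680)+1/4·(-7.240716)+1/4·0.179616≈-2.298954; next y=1/5·(-1.466320)+1/2·(-2.298954)≈-1.442741
n=8: y≈-1.442741, sp=-3, e=sp−y≈-1.557259; I≈-8.797975, D=e−e_prev≈-1.023579; u=1·(-1.557259)+1/4·(-8.797975)+1/4·(-1.023579)≈-4.012647; next y=1/5·(-1.442741)+1/2·(-4.012647)≈-2.294872
n=9: y≈-2.294872, sp=-3, e=sp−y≈-0.705128; I≈-9.503103, D=e−e_prev≈0.852131; u=1·(-0.705128)+1/4·(-9.503103)+1/4·0.852131≈-2.867871; next y=1/5·(-2.294872)+1/2·(-2.867871)≈-1.892910
n=10: y≈-1.892910, sp=-3, e=sp−y≈-1.107090; I≈-10.610193, D=e−e_prev≈-0.401962; u=1·(-1.107090)+1/4·(-10.610193)+1/4·(-0.401962)≈-3.860129; next y=1/5·(-1.892910)+1/2·(-3.860129)≈-2.308646
n=11: y≈-2.308646, sp=-3, e=sp−y≈-0.691354; I≈-11.301546, D=e−e_prev≈0.415736; u=1·(-0.691354)+1/4·(-11.301546)+1/4·0.415736≈-3.412806; next y=1/5·(-2.308646)+1/2·(-3.412806)≈-2.168132
n=12: y≈-2.168132, sp=-3, e=sp−y≈-0.831868; I≈-12.133414, D=e−e_prev≈-0.140514; u=1·(-0.831868)+1/4·(-12.133414)+1/4·(-0.140514)≈-3.900350; next y=1/5·(-2.168132)+1/2·(-3.900350)≈-2.383801
n=13: y≈-2.383801, sp=-3, e=sp−y≈-0.616199; I≈-12.749613, D=e−e_prev≈0.215669; u=1·(-0.616199)+1/4·(-12.749613)+1/4·0.215669≈-3.749685; next y=1/5·(-2.383801)+1/2·(-3.749685)≈-2.351603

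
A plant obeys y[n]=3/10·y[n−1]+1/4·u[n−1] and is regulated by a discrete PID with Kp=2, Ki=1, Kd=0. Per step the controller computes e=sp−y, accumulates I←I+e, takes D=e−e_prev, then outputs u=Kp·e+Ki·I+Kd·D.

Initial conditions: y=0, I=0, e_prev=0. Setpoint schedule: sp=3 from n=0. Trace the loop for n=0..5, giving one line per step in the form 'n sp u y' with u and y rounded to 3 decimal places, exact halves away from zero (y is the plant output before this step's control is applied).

0 3 9.000 0.000
1 3 5.250 2.250
2 3 6.788 1.988
3 3 6.883 2.293
4 3 7.243 2.409
5 3 7.460 2.533

(exact arithmetic carried between steps; '≈' marks a value shown rounded to 6 d.p. or computed from one; I and e_prev carry over from the previous line; the table rounds u and y to 3 d.p., halves away from zero)
n=0: y=0, sp=3, e=sp−y=3; I=3, D=e−e_prev=3; u=2·3+1·3+0·3=9; next y=3/10·0+1/4·9=2.25
n=1: y=2.25, sp=3, e=sp−y=0.75; I=3.75, D=e−e_prev=-2.25; u=2·0.75+1·3.75+0·(-2.25)=5.25; next y=3/10·2.25+1/4·5.25=1.9875
n=2: y=1.9875, sp=3, e=sp−y=1.0125; I=4.7625, D=e−e_prev=0.2625; u=2·1.0125+1·4.7625+0·0.2625=6.7875; next y=3/10·1.9875+1/4·6.7875=2.293125
n=3: y=2.293125, sp=3, e=sp−y=0.706875; I=5.469375, D=e−e_prev=-0.305625; u=2·0.706875+1·5.469375+0·(-0.305625)=6.883125; next y=3/10·2.293125+1/4·6.883125≈2.408719
n=4: y≈2.408719, sp=3, e=sp−y≈0.591281; I≈6.060656, D=e−e_prev≈-0.115594; u=2·0.591281+1·6.060656+0·(-0.115594)≈7.243219; next y=3/10·2.408719+1/4·7.243219≈2.533420
n=5: y≈2.533420, sp=3, e=sp−y≈0.466580; I≈6.527236, D=e−e_prev≈-0.124702; u=2·0.466580+1·6.527236+0·(-0.124702)≈7.460395; next y=3/10·2.533420+1/4·7.460395≈2.625125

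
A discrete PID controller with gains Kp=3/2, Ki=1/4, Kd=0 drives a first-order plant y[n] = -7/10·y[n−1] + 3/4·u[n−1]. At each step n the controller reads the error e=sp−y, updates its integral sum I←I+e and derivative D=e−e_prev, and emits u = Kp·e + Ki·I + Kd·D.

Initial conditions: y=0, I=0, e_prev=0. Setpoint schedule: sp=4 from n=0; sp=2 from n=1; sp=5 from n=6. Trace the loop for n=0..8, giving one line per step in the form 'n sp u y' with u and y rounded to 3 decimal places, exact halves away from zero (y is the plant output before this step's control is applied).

(exact arithmetic carried between steps; '≈' marks a value shown rounded to 6 d.p. or computed from one; I and e_prev carry over from the previous line; the table rounds u and y to 3 d.p., halves away from zero)
n=0: y=0, sp=4, e=sp−y=4; I=4, D=e−e_prev=4; u=3/2·4+1/4·4+0·4=7; next y=-7/10·0+3/4·7=5.25
n=1: y=5.25, sp=2, e=sp−y=-3.25; I=0.75, D=e−e_prev=-7.25; u=3/2·(-3.25)+1/4·0.75+0·(-7.25)=-4.6875; next y=-7/10·5.25+3/4·(-4.6875)=-7.190625
n=2: y=-7.190625, sp=2, e=sp−y=9.190625; I=9.940625, D=e−e_prev=12.440625; u=3/2·9.190625+1/4·9.940625+0·12.440625≈16.271094; next y=-7/10·(-7.190625)+3/4·16.271094≈17.236758
n=3: y≈17.236758, sp=2, e=sp−y≈-15.236758; I≈-5.296133, D=e−e_prev≈-24.427383; u=3/2·(-15.236758)+1/4·(-5.296133)+0·(-24.427383)≈-24.179170; next y=-7/10·17.236758+3/4·(-24.179170)≈-30.200108
n=4: y≈-30.200108, sp=2, e=sp−y≈32.200108; I≈26.903975, D=e−e_prev≈47.436866; u=3/2·32.200108+1/4·26.903975+0·47.436866≈55.026156; next y=-7/10·(-30.200108)+3/4·55.026156≈62.409692
n=5: y≈62.409692, sp=2, e=sp−y≈-60.409692; I≈-33.505717, D=e−e_prev≈-92.609800; u=3/2·(-60.409692)+1/4·(-33.505717)+0·(-92.609800)≈-98.990968; next y=-7/10·62.409692+3/4·(-98.990968)≈-117.930010
n=6: y≈-117.930010, sp=5, e=sp−y≈122.930010; I≈89.424293, D=e−e_prev≈183.339703; u=3/2·122.930010+1/4·89.424293+0·183.339703≈206.751089; next y=-7/10·(-117.930010)+3/4·206.751089≈237.614324
n=7: y≈237.614324, sp=5, e=sp−y≈-232.614324; I≈-143.190031, D=e−e_prev≈-355.544334; u=3/2·(-232.614324)+1/4·(-143.190031)+0·(-355.544334)≈-384.718993; next y=-7/10·237.614324+3/4·(-384.718993)≈-454.869272
n=8: y≈-454.869272, sp=5, e=sp−y≈459.869272; I≈316.679241, D=e−e_prev≈692.483596; u=3/2·459.869272+1/4·316.679241+0·692.483596≈768.973718; next y=-7/10·(-454.869272)+3/4·768.973718≈895.138779

0 4 7.000 0.000
1 2 -4.688 5.250
2 2 16.271 -7.191
3 2 -24.179 17.237
4 2 55.026 -30.200
5 2 -98.991 62.410
6 5 206.751 -117.930
7 5 -384.719 237.614
8 5 768.974 -454.869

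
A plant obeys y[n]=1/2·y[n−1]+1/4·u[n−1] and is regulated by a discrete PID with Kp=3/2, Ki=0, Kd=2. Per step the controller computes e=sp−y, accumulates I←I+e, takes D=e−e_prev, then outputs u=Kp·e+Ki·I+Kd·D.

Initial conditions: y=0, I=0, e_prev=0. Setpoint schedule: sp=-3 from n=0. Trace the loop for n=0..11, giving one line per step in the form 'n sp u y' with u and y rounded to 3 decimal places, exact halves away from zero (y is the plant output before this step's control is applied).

0 -3 -10.500 0.000
1 -3 4.688 -2.625
2 -3 -9.258 -0.141
3 -3 3.565 -2.385
4 -3 -8.216 -0.301
5 -3 2.614 -2.204
6 -3 -7.338 -0.449
7 -3 1.809 -2.059
8 -3 -6.597 -0.577
9 -3 1.128 -1.938
10 -3 -5.972 -0.687
11 -3 0.554 -1.836

(exact arithmetic carried between steps; '≈' marks a value shown rounded to 6 d.p. or computed from one; I and e_prev carry over from the previous line; the table rounds u and y to 3 d.p., halves away from zero)
n=0: y=0, sp=-3, e=sp−y=-3; I=-3, D=e−e_prev=-3; u=3/2·(-3)+0·(-3)+2·(-3)=-10.5; next y=1/2·0+1/4·(-10.5)=-2.625
n=1: y=-2.625, sp=-3, e=sp−y=-0.375; I=-3.375, D=e−e_prev=2.625; u=3/2·(-0.375)+0·(-3.375)+2·2.625=4.6875; next y=1/2·(-2.625)+1/4·4.6875=-0.140625
n=2: y=-0.140625, sp=-3, e=sp−y=-2.859375; I=-6.234375, D=e−e_prev=-2.484375; u=3/2·(-2.859375)+0·(-6.234375)+2·(-2.484375)≈-9.257813; next y=1/2·(-0.140625)+1/4·(-9.257813)≈-2.384766
n=3: y≈-2.384766, sp=-3, e=sp−y≈-0.615234; I≈-6.849609, D=e−e_prev≈2.244141; u=3/2·(-0.615234)+0·(-6.849609)+2·2.244141≈3.565430; next y=1/2·(-2.384766)+1/4·3.565430≈-0.301025
n=4: y≈-0.301025, sp=-3, e=sp−y≈-2.698975; I≈-9.548584, D=e−e_prev≈-2.083740; u=3/2·(-2.698975)+0·(-9.548584)+2·(-2.083740)≈-8.215942; next y=1/2·(-0.301025)+1/4·(-8.215942)≈-2.204498
n=5: y≈-2.204498, sp=-3, e=sp−y≈-0.795502; I≈-10.344086, D=e−e_prev≈1.903473; u=3/2·(-0.795502)+0·(-10.344086)+2·1.903473≈2.613693; next y=1/2·(-2.204498)+1/4·2.613693≈-0.448826
n=6: y≈-0.448826, sp=-3, e=sp−y≈-2.551174; I≈-12.895260, D=e−e_prev≈-1.755672; u=3/2·(-2.551174)+0·(-12.895260)+2·(-1.755672)≈-7.338106; next y=1/2·(-0.448826)+1/4·(-7.338106)≈-2.058939
n=7: y≈-2.058939, sp=-3, e=sp−y≈-0.941061; I≈-13.836320, D=e−e_prev≈1.610114; u=3/2·(-0.941061)+0·(-13.836320)+2·1.610114≈1.808636; next y=1/2·(-2.058939)+1/4·1.808636≈-0.577311
n=8: y≈-0.577311, sp=-3, e=sp−y≈-2.422689; I≈-16.259010, D=e−e_prev≈-1.481629; u=3/2·(-2.422689)+0·(-16.259010)+2·(-1.481629)≈-6.597292; next y=1/2·(-0.577311)+1/4·(-6.597292)≈-1.937978
n=9: y≈-1.937978, sp=-3, e=sp−y≈-1.062022; I≈-17.321032, D=e−e_prev≈1.360668; u=3/2·(-1.062022)+0·(-17.321032)+2·1.360668≈1.128303; next y=1/2·(-1.937978)+1/4·1.128303≈-0.686913
n=10: y≈-0.686913, sp=-3, e=sp−y≈-2.313087; I≈-19.634118, D=e−e_prev≈-1.251065; u=3/2·(-2.313087)+0·(-19.634118)+2·(-1.251065)≈-5.971759; next y=1/2·(-0.686913)+1/4·(-5.971759)≈-1.836397
n=11: y≈-1.836397, sp=-3, e=sp−y≈-1.163603; I≈-20.797721, D=e−e_prev≈1.149483; u=3/2·(-1.163603)+0·(-20.797721)+2·1.149483≈0.553561; next y=1/2·(-1.836397)+1/4·0.553561≈-0.779808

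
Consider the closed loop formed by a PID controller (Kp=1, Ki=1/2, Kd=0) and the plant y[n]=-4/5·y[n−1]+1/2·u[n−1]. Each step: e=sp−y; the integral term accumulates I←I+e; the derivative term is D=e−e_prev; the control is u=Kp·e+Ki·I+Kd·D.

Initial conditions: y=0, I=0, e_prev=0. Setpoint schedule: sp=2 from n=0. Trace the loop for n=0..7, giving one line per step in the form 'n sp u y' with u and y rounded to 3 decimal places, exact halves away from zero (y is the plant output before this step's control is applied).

(exact arithmetic carried between steps; '≈' marks a value shown rounded to 6 d.p. or computed from one; I and e_prev carry over from the previous line; the table rounds u and y to 3 d.p., halves away from zero)
n=0: y=0, sp=2, e=sp−y=2; I=2, D=e−e_prev=2; u=1·2+1/2·2+0·2=3; next y=-4/5·0+1/2·3=1.5
n=1: y=1.5, sp=2, e=sp−y=0.5; I=2.5, D=e−e_prev=-1.5; u=1·0.5+1/2·2.5+0·(-1.5)=1.75; next y=-4/5·1.5+1/2·1.75=-0.325
n=2: y=-0.325, sp=2, e=sp−y=2.325; I=4.825, D=e−e_prev=1.825; u=1·2.325+1/2·4.825+0·1.825=4.7375; next y=-4/5·(-0.325)+1/2·4.7375=2.62875
n=3: y=2.62875, sp=2, e=sp−y=-0.62875; I=4.19625, D=e−e_prev=-2.95375; u=1·(-0.62875)+1/2·4.19625+0·(-2.95375)=1.469375; next y=-4/5·2.62875+1/2·1.469375≈-1.368313
n=4: y≈-1.368313, sp=2, e=sp−y≈3.368313; I≈7.564563, D=e−e_prev≈3.997063; u=1·3.368313+1/2·7.564563+0·3.997063≈7.150594; next y=-4/5·(-1.368313)+1/2·7.150594≈4.669947
n=5: y≈4.669947, sp=2, e=sp−y≈-2.669947; I≈4.894616, D=e−e_prev≈-6.038259; u=1·(-2.669947)+1/2·4.894616+0·(-6.038259)≈-0.222639; next y=-4/5·4.669947+1/2·(-0.222639)≈-3.847277
n=6: y≈-3.847277, sp=2, e=sp−y≈5.847277; I≈10.741893, D=e−e_prev≈8.517224; u=1·5.847277+1/2·10.741893+0·8.517224≈11.218223; next y=-4/5·(-3.847277)+1/2·11.218223≈8.686933
n=7: y≈8.686933, sp=2, e=sp−y≈-6.686933; I≈4.054959, D=e−e_prev≈-12.534210; u=1·(-6.686933)+1/2·4.054959+0·(-12.534210)≈-4.659454; next y=-4/5·8.686933+1/2·(-4.659454)≈-9.279273

0 2 3.000 0.000
1 2 1.750 1.500
2 2 4.738 -0.325
3 2 1.469 2.629
4 2 7.151 -1.368
5 2 -0.223 4.670
6 2 11.218 -3.847
7 2 -4.659 8.687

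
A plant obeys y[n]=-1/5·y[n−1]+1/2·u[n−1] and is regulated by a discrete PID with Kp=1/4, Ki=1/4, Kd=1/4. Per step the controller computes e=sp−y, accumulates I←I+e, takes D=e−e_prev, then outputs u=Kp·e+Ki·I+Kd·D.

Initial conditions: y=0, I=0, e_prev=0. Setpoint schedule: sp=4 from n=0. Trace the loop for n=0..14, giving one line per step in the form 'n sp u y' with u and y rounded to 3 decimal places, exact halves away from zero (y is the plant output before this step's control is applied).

(exact arithmetic carried between steps; '≈' marks a value shown rounded to 6 d.p. or computed from one; I and e_prev carry over from the previous line; the table rounds u and y to 3 d.p., halves away from zero)
n=0: y=0, sp=4, e=sp−y=4; I=4, D=e−e_prev=4; u=1/4·4+1/4·4+1/4·4=3; next y=-1/5·0+1/2·3=1.5
n=1: y=1.5, sp=4, e=sp−y=2.5; I=6.5, D=e−e_prev=-1.5; u=1/4·2.5+1/4·6.5+1/4·(-1.5)=1.875; next y=-1/5·1.5+1/2·1.875=0.6375
n=2: y=0.6375, sp=4, e=sp−y=3.3625; I=9.8625, D=e−e_prev=0.8625; u=1/4·3.3625+1/4·9.8625+1/4·0.8625=3.521875; next y=-1/5·0.6375+1/2·3.521875≈1.633438
n=3: y≈1.633438, sp=4, e=sp−y≈2.366563; I≈12.229063, D=e−e_prev≈-0.995938; u=1/4·2.366563+1/4·12.229063+1/4·(-0.995938)≈3.399922; next y=-1/5·1.633438+1/2·3.399922≈1.373273
n=4: y≈1.373273, sp=4, e=sp−y≈2.626727; I≈14.855789, D=e−e_prev≈0.260164; u=1/4·2.626727+1/4·14.855789+1/4·0.260164≈4.435670; next y=-1/5·1.373273+1/2·4.435670≈1.943180
n=5: y≈1.943180, sp=4, e=sp−y≈2.056820; I≈16.912609, D=e−e_prev≈-0.569907; u=1/4·2.056820+1/4·16.912609+1/4·(-0.569907)≈4.599880; next y=-1/5·1.943180+1/2·4.599880≈1.911304
n=6: y≈1.911304, sp=4, e=sp−y≈2.088696; I≈19.001305, D=e−e_prev≈0.031876; u=1/4·2.088696+1/4·19.001305+1/4·0.031876≈5.280469; next y=-1/5·1.911304+1/2·5.280469≈2.257974
n=7: y≈2.257974, sp=4, e=sp−y≈1.742026; I≈20.743331, D=e−e_prev≈-0.346670; u=1/4·1.742026+1/4·20.743331+1/4·(-0.346670)≈5.534672; next y=-1/5·2.257974+1/2·5.534672≈2.315741
n=8: y≈2.315741, sp=4, e=sp−y≈1.684259; I≈22.427590, D=e−e_prev≈-0.057767; u=1/4·1.684259+1/4·22.427590+1/4·(-0.057767)≈6.013520; next y=-1/5·2.315741+1/2·6.013520≈2.543612
n=9: y≈2.543612, sp=4, e=sp−y≈1.456388; I≈23.883978, D=e−e_prev≈-0.227871; u=1/4·1.456388+1/4·23.883978+1/4·(-0.227871)≈6.278124; next y=-1/5·2.543612+1/2·6.278124≈2.630340
n=10: y≈2.630340, sp=4, e=sp−y≈1.369660; I≈25.253638, D=e−e_prev≈-0.086728; u=1/4·1.369660+1/4·25.253638+1/4·(-0.086728)≈6.634143; next y=-1/5·2.630340+1/2·6.634143≈2.791003
n=11: y≈2.791003, sp=4, e=sp−y≈1.208997; I≈26.462635, D=e−e_prev≈-0.160664; u=1/4·1.208997+1/4·26.462635+1/4·(-0.160664)≈6.877742; next y=-1/5·2.791003+1/2·6.877742≈2.880670
n=12: y≈2.880670, sp=4, e=sp−y≈1.119330; I≈27.581965, D=e−e_prev≈-0.089667; u=1/4·1.119330+1/4·27.581965+1/4·(-0.089667)≈7.152907; next y=-1/5·2.880670+1/2·7.152907≈3.000319
n=13: y≈3.000319, sp=4, e=sp−y≈0.999681; I≈28.581645, D=e−e_prev≈-0.119649; u=1/4·0.999681+1/4·28.581645+1/4·(-0.119649)≈7.365419; next y=-1/5·3.000319+1/2·7.365419≈3.082646
n=14: y≈3.082646, sp=4, e=sp−y≈0.917354; I≈29.498999, D=e−e_prev≈-0.082326; u=1/4·0.917354+1/4·29.498999+1/4·(-0.082326)≈7.583507; next y=-1/5·3.082646+1/2·7.583507≈3.175224

0 4 3.000 0.000
1 4 1.875 1.500
2 4 3.522 0.638
3 4 3.400 1.633
4 4 4.436 1.373
5 4 4.600 1.943
6 4 5.280 1.911
7 4 5.535 2.258
8 4 6.014 2.316
9 4 6.278 2.544
10 4 6.634 2.630
11 4 6.878 2.791
12 4 7.153 2.881
13 4 7.365 3.000
14 4 7.584 3.083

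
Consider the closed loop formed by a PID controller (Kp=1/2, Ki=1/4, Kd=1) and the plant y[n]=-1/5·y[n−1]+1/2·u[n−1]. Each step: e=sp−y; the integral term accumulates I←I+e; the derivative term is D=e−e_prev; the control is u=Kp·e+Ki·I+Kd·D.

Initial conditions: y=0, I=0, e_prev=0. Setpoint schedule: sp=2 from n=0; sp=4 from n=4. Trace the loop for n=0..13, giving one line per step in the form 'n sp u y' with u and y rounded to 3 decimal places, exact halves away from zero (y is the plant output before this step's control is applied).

0 2 3.500 0.000
1 2 -1.063 1.750
2 2 5.355 -0.881
3 2 -3.092 2.854
4 4 12.627 -2.117
5 4 -8.308 6.737
6 4 21.279 -5.501
7 4 -18.756 11.740
8 4 37.615 -11.726
9 4 -39.458 21.153
10 4 68.080 -23.959
11 4 -79.927 38.832
12 4 125.639 -47.730
13 4 -158.157 72.366

(exact arithmetic carried between steps; '≈' marks a value shown rounded to 6 d.p. or computed from one; I and e_prev carry over from the previous line; the table rounds u and y to 3 d.p., halves away from zero)
n=0: y=0, sp=2, e=sp−y=2; I=2, D=e−e_prev=2; u=1/2·2+1/4·2+1·2=3.5; next y=-1/5·0+1/2·3.5=1.75
n=1: y=1.75, sp=2, e=sp−y=0.25; I=2.25, D=e−e_prev=-1.75; u=1/2·0.25+1/4·2.25+1·(-1.75)=-1.0625; next y=-1/5·1.75+1/2·(-1.0625)=-0.88125
n=2: y=-0.88125, sp=2, e=sp−y=2.88125; I=5.13125, D=e−e_prev=2.63125; u=1/2·2.88125+1/4·5.13125+1·2.63125≈5.354688; next y=-1/5·(-0.88125)+1/2·5.354688≈2.853594
n=3: y≈2.853594, sp=2, e=sp−y≈-0.853594; I≈4.277656, D=e−e_prev≈-3.734844; u=1/2·(-0.853594)+1/4·4.277656+1·(-3.734844)≈-3.092227; next y=-1/5·2.853594+1/2·(-3.092227)≈-2.116832
n=4: y≈-2.116832, sp=4, e=sp−y≈6.116832; I≈10.394488, D=e−e_prev≈6.970426; u=1/2·6.116832+1/4·10.394488+1·6.970426≈12.627464; next y=-1/5·(-2.116832)+1/2·12.627464≈6.737098
n=5: y≈6.737098, sp=4, e=sp−y≈-2.737098; I≈7.657390, D=e−e_prev≈-8.853930; u=1/2·(-2.737098)+1/4·7.657390+1·(-8.853930)≈-8.308132; next y=-1/5·6.737098+1/2·(-8.308132)≈-5.501486
n=6: y≈-5.501486, sp=4, e=sp−y≈9.501486; I≈17.158876, D=e−e_prev≈12.238584; u=1/2·9.501486+1/4·17.158876+1·12.238584≈21.279046; next y=-1/5·(-5.501486)+1/2·21.279046≈11.739820
n=7: y≈11.739820, sp=4, e=sp−y≈-7.739820; I≈9.419056, D=e−e_prev≈-17.241306; u=1/2·(-7.739820)+1/4·9.419056+1·(-17.241306)≈-18.756452; next y=-1/5·11.739820+1/2·(-18.756452)≈-11.726190
n=8: y≈-11.726190, sp=4, e=sp−y≈15.726190; I≈25.145246, D=e−e_prev≈23.466010; u=1/2·15.726190+1/4·25.145246+1·23.466010≈37.615416; next y=-1/5·(-11.726190)+1/2·37.615416≈21.152946
n=9: y≈21.152946, sp=4, e=sp−y≈-17.152946; I≈7.992299, D=e−e_prev≈-32.879136; u=1/2·(-17.152946)+1/4·7.992299+1·(-32.879136)≈-39.457534; next y=-1/5·21.152946+1/2·(-39.457534)≈-23.959356
n=10: y≈-23.959356, sp=4, e=sp−y≈27.959356; I≈35.951656, D=e−e_prev≈45.112303; u=1/2·27.959356+1/4·35.951656+1·45.112303≈68.079895; next y=-1/5·(-23.959356)+1/2·68.079895≈38.831819
n=11: y≈38.831819, sp=4, e=sp−y≈-34.831819; I≈1.119837, D=e−e_prev≈-62.791175; u=1/2·(-34.831819)+1/4·1.119837+1·(-62.791175)≈-79.927125; next y=-1/5·38.831819+1/2·(-79.927125)≈-47.729926
n=12: y≈-47.729926, sp=4, e=sp−y≈51.729926; I≈52.849763, D=e−e_prev≈86.561745; u=1/2·51.729926+1/4·52.849763+1·86.561745≈125.639149; next y=-1/5·(-47.729926)+1/2·125.639149≈72.365560
n=13: y≈72.365560, sp=4, e=sp−y≈-68.365560; I≈-15.515796, D=e−e_prev≈-120.095486; u=1/2·(-68.365560)+1/4·(-15.515796)+1·(-120.095486)≈-158.157215; next y=-1/5·72.365560+1/2·(-158.157215)≈-93.551719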